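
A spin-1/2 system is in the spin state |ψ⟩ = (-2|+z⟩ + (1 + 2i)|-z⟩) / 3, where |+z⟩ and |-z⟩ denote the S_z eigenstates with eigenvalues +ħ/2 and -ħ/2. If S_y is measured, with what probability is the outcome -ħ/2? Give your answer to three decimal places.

0.944

|-y⟩ = (|+z⟩ - i|-z⟩)/√2, so ⟨-y|ψ⟩ = (-4 + i) / (√2·3).
P = |-4 + i|² / 18 = 17/18.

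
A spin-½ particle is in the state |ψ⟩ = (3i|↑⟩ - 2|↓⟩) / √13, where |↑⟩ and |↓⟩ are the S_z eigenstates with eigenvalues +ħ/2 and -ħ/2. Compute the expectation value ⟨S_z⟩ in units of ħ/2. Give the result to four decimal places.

0.3846

⟨σ_z⟩ = |a|² - |b|² divided by |a|²+|b|², with a, b the |↑⟩, |↓⟩ amplitudes.
= (9 - 4)/13 = 5/13.
⟨S_z⟩ = (ħ/2)·⟨σ_z⟩.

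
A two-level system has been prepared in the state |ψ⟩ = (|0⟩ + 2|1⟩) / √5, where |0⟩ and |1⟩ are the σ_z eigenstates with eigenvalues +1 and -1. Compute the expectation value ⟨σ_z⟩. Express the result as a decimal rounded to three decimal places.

⟨σ_z⟩ = |a|² - |b|² divided by |a|²+|b|², with a, b the |0⟩, |1⟩ amplitudes.
= (1 - 4)/5 = -3/5.

-0.600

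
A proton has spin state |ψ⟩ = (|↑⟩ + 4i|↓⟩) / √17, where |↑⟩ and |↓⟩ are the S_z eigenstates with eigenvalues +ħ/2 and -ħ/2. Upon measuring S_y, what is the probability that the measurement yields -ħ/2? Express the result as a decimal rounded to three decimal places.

0.265

|-y⟩ = (|↑⟩ - i|↓⟩)/√2, so ⟨-y|ψ⟩ = (-3) / (√2·√17).
P = |-3|² / 34 = 9/34.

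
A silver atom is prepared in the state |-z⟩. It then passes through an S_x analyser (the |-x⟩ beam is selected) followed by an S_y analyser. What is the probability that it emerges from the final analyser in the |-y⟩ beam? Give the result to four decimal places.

0.2500

First analyser (S_x): from |-z⟩, P(|-x⟩) = 1/2.
After stage 1 the state is |-x⟩; P(|-y⟩) = |⟨-y|-x⟩|² = 1/2.
Joint probability = 1/2 × 1/2 = 0.2500.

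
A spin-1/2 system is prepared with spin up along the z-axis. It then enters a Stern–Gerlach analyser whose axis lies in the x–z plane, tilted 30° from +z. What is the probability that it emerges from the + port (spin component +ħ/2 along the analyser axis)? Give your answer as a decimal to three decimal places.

0.933

For spin-½, the probability of finding spin-up along an axis at angle θ to the initial spin direction is cos²(θ/2); spin-down is sin²(θ/2).
θ = 30°, so P = cos²(15°) ≈ 0.933.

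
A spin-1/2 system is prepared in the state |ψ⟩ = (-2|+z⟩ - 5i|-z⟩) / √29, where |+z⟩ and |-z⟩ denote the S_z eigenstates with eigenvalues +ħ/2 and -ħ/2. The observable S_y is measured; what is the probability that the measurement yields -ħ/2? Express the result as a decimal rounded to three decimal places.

|-y⟩ = (|+z⟩ - i|-z⟩)/√2, so ⟨-y|ψ⟩ = (3) / (√2·√29).
P = |3|² / 58 = 9/58.

0.155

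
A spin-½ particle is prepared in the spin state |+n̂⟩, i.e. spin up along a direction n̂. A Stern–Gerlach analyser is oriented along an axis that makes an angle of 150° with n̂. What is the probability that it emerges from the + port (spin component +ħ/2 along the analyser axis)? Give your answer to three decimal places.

For spin-½, the probability of finding spin-up along an axis at angle θ to the initial spin direction is cos²(θ/2); spin-down is sin²(θ/2).
θ = 150°, so P = cos²(75°) ≈ 0.067.

0.067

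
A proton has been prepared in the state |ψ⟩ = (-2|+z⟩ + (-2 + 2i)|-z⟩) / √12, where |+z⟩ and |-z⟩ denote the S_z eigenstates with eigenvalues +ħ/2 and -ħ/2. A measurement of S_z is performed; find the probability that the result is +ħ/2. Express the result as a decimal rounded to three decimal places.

0.333

The +ħ/2 outcome corresponds to |+z⟩. Its amplitude in |ψ⟩ is -2/√12.
P = |-2|² / 12 = 4/12.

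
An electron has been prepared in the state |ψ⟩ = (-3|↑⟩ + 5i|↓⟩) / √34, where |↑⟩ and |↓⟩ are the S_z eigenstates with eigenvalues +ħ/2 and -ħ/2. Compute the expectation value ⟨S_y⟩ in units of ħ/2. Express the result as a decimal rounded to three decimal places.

-0.882

⟨σ_y⟩ = 2 Im(a* b)/(|a|²+|b|²) with a = -3, b = 5i.
a* b = -15i, so ⟨σ_y⟩ = -30/34.
⟨S_y⟩ = (ħ/2)·⟨σ_y⟩.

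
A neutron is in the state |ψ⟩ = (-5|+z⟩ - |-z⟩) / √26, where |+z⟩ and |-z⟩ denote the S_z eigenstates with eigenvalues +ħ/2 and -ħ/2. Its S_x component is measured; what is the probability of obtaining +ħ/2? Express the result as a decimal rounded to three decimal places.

0.692

|+x⟩ = (|+z⟩ + |-z⟩)/√2, so ⟨+x|ψ⟩ = (-6) / (√2·√26).
P = |-6|² / 52 = 36/52.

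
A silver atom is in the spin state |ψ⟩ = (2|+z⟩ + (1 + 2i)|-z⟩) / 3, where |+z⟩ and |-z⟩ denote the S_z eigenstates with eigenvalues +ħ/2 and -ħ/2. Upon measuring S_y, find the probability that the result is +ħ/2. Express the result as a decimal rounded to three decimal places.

|+y⟩ = (|+z⟩ + i|-z⟩)/√2, so ⟨+y|ψ⟩ = (4 - i) / (√2·3).
P = |4 - i|² / 18 = 17/18.

0.944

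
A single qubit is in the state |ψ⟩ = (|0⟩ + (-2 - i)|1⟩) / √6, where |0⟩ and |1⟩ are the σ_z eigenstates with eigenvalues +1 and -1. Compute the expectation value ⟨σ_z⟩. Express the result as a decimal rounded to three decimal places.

-0.667

⟨σ_z⟩ = |a|² - |b|² divided by |a|²+|b|², with a, b the |0⟩, |1⟩ amplitudes.
= (1 - 5)/6 = -4/6.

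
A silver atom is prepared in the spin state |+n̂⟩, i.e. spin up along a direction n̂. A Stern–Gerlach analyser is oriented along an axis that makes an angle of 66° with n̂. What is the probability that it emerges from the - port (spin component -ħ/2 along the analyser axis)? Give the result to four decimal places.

For spin-½, the probability of finding spin-up along an axis at angle θ to the initial spin direction is cos²(θ/2); spin-down is sin²(θ/2).
θ = 66°, so P = sin²(33°) ≈ 0.2966.

0.2966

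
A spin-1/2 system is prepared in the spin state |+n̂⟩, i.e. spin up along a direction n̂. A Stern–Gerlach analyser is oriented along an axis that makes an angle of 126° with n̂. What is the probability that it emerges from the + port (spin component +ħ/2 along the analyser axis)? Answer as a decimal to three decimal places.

For spin-½, the probability of finding spin-up along an axis at angle θ to the initial spin direction is cos²(θ/2); spin-down is sin²(θ/2).
θ = 126°, so P = cos²(63°) ≈ 0.206.

0.206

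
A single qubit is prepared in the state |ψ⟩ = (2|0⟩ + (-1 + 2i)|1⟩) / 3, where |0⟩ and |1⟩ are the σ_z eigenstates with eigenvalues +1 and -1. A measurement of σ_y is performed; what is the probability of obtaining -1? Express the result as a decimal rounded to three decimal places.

|-y⟩ = (|0⟩ - i|1⟩)/√2, so ⟨-y|ψ⟩ = (-i) / (√2·3).
P = |-i|² / 18 = 1/18.

0.056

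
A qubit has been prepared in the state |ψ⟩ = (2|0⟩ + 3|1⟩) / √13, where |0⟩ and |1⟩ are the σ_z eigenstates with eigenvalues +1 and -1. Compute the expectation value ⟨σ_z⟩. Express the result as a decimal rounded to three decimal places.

-0.385

⟨σ_z⟩ = |a|² - |b|² divided by |a|²+|b|², with a, b the |0⟩, |1⟩ amplitudes.
= (4 - 9)/13 = -5/13.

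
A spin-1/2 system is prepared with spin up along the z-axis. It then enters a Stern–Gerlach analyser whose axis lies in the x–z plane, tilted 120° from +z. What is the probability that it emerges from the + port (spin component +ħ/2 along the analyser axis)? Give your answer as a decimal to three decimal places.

For spin-½, the probability of finding spin-up along an axis at angle θ to the initial spin direction is cos²(θ/2); spin-down is sin²(θ/2).
θ = 120°, so P = cos²(60°) ≈ 0.250.

0.250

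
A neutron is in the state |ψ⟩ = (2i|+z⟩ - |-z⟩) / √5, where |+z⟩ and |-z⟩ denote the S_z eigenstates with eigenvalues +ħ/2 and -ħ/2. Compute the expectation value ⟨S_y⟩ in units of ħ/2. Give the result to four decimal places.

0.8000

⟨σ_y⟩ = 2 Im(a* b)/(|a|²+|b|²) with a = 2i, b = -1.
a* b = 2i, so ⟨σ_y⟩ = 4/5.
⟨S_y⟩ = (ħ/2)·⟨σ_y⟩.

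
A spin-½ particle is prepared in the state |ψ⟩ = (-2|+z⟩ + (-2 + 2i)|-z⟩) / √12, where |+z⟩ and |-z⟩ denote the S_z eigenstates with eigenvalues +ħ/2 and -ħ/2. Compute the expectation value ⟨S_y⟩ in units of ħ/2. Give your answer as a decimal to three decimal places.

⟨σ_y⟩ = 2 Im(a* b)/(|a|²+|b|²) with a = -2, b = (-2 + 2i).
a* b = (4 - 4i), so ⟨σ_y⟩ = -8/12.
⟨S_y⟩ = (ħ/2)·⟨σ_y⟩.

-0.667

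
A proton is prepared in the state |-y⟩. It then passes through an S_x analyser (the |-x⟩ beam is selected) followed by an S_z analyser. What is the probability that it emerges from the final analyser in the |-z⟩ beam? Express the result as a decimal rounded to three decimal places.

First analyser (S_x): from |-y⟩, P(|-x⟩) = 1/2.
After stage 1 the state is |-x⟩; P(|-z⟩) = |⟨-z|-x⟩|² = 1/2.
Joint probability = 1/2 × 1/2 = 0.250.

0.250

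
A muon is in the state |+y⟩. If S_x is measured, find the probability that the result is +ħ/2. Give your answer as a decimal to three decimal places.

In the S_z basis, |+y⟩ = (|+z⟩ + i|-z⟩)/√2 and |+x⟩ = (|+z⟩ + |-z⟩)/√2.
|⟨+x|+y⟩|² = 1/2.

0.500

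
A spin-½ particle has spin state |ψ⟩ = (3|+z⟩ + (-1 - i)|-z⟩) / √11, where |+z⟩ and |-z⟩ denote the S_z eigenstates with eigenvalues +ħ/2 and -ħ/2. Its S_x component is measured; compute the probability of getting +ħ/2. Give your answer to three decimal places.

|+x⟩ = (|+z⟩ + |-z⟩)/√2, so ⟨+x|ψ⟩ = (2 - i) / (√2·√11).
P = |2 - i|² / 22 = 5/22.

0.227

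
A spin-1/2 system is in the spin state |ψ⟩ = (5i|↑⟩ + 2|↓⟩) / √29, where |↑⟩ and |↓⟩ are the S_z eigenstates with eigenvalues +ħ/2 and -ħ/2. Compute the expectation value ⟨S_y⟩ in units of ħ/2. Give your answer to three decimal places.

-0.690

⟨σ_y⟩ = 2 Im(a* b)/(|a|²+|b|²) with a = 5i, b = 2.
a* b = -10i, so ⟨σ_y⟩ = -20/29.
⟨S_y⟩ = (ħ/2)·⟨σ_y⟩.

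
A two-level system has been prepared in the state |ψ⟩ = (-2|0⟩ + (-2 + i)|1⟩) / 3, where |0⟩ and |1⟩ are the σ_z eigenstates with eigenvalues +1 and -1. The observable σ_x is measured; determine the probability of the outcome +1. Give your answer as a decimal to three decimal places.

0.944

|+x⟩ = (|0⟩ + |1⟩)/√2, so ⟨+x|ψ⟩ = (-4 + i) / (√2·3).
P = |-4 + i|² / 18 = 17/18.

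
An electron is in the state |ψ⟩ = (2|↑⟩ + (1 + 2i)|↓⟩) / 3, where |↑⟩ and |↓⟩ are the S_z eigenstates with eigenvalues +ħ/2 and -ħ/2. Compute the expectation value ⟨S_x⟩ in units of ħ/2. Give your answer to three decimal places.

⟨σ_x⟩ = 2 Re(a* b)/(|a|²+|b|²) with a = 2, b = (1 + 2i).
a* b = (2 + 4i), so ⟨σ_x⟩ = 4/9.
⟨S_x⟩ = (ħ/2)·⟨σ_x⟩.

0.444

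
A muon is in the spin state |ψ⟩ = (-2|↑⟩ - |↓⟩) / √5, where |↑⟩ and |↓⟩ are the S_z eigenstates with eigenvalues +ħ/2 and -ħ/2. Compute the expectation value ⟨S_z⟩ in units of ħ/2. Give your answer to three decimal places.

0.600

⟨σ_z⟩ = |a|² - |b|² divided by |a|²+|b|², with a, b the |↑⟩, |↓⟩ amplitudes.
= (4 - 1)/5 = 3/5.
⟨S_z⟩ = (ħ/2)·⟨σ_z⟩.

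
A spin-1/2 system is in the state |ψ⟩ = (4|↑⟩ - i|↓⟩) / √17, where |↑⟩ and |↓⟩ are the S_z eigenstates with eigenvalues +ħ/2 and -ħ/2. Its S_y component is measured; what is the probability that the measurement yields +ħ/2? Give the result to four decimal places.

|+y⟩ = (|↑⟩ + i|↓⟩)/√2, so ⟨+y|ψ⟩ = (3) / (√2·√17).
P = |3|² / 34 = 9/34.

0.2647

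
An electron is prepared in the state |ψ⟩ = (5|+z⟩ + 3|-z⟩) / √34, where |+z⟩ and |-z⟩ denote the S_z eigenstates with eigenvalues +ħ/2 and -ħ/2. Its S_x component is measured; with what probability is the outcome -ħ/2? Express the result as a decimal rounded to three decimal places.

0.059

|-x⟩ = (|+z⟩ - |-z⟩)/√2, so ⟨-x|ψ⟩ = (2) / (√2·√34).
P = |2|² / 68 = 4/68.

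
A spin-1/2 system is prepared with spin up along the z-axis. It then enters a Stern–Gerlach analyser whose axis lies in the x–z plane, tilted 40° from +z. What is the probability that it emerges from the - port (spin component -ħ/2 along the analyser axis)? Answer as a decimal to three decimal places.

0.117

For spin-½, the probability of finding spin-up along an axis at angle θ to the initial spin direction is cos²(θ/2); spin-down is sin²(θ/2).
θ = 40°, so P = sin²(20°) ≈ 0.117.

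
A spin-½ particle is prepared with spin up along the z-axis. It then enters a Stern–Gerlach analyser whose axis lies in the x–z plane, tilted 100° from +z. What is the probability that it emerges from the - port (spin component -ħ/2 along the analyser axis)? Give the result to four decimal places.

0.5868

For spin-½, the probability of finding spin-up along an axis at angle θ to the initial spin direction is cos²(θ/2); spin-down is sin²(θ/2).
θ = 100°, so P = sin²(50°) ≈ 0.5868.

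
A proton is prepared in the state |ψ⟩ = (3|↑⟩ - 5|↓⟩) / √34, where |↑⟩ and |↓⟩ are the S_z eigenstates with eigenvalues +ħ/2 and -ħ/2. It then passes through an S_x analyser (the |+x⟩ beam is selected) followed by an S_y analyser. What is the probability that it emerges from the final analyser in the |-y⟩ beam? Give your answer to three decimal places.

First analyser (S_x): P(|+x⟩) = |⟨+x|ψ⟩|² = 4/68.
After stage 1 the state is |+x⟩; P(|-y⟩) = |⟨-y|+x⟩|² = 1/2.
Joint probability = 4/68 × 1/2 = 0.029.

0.029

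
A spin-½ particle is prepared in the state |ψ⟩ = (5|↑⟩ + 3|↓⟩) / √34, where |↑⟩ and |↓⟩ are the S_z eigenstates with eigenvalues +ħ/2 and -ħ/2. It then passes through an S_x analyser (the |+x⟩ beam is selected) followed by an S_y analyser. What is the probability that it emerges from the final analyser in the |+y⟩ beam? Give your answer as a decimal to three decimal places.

0.471

First analyser (S_x): P(|+x⟩) = |⟨+x|ψ⟩|² = 64/68.
After stage 1 the state is |+x⟩; P(|+y⟩) = |⟨+y|+x⟩|² = 1/2.
Joint probability = 64/68 × 1/2 = 0.471.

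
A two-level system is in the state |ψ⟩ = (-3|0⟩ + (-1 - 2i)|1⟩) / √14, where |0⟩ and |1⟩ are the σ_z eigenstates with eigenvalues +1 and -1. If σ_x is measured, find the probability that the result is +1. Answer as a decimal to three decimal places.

|+x⟩ = (|0⟩ + |1⟩)/√2, so ⟨+x|ψ⟩ = (-4 - 2i) / (√2·√14).
P = |-4 - 2i|² / 28 = 20/28.

0.714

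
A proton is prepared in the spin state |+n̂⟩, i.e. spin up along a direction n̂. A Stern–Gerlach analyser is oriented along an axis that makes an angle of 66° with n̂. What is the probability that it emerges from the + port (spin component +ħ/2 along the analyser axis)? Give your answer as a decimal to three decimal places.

0.703

For spin-½, the probability of finding spin-up along an axis at angle θ to the initial spin direction is cos²(θ/2); spin-down is sin²(θ/2).
θ = 66°, so P = cos²(33°) ≈ 0.703.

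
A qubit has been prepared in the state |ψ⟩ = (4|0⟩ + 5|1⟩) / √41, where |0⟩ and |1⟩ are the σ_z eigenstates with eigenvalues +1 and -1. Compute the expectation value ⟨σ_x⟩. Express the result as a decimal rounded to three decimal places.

0.976

⟨σ_x⟩ = 2 Re(a* b)/(|a|²+|b|²) with a = 4, b = 5.
a* b = 20, so ⟨σ_x⟩ = 40/41.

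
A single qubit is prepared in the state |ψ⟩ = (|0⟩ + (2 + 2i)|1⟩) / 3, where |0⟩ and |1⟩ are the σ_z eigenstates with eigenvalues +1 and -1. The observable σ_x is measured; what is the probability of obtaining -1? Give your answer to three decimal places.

0.278

|-x⟩ = (|0⟩ - |1⟩)/√2, so ⟨-x|ψ⟩ = (-1 - 2i) / (√2·3).
P = |-1 - 2i|² / 18 = 5/18.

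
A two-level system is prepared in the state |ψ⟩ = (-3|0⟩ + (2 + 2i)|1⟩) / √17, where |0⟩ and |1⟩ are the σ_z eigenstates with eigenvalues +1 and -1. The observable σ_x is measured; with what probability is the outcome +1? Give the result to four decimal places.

0.1471

|+x⟩ = (|0⟩ + |1⟩)/√2, so ⟨+x|ψ⟩ = (-1 + 2i) / (√2·√17).
P = |-1 + 2i|² / 34 = 5/34.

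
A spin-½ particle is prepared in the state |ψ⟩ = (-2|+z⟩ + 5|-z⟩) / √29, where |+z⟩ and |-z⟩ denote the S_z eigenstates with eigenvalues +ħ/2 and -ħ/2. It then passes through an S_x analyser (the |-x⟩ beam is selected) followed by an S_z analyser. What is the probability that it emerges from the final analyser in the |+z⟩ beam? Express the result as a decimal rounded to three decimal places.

0.422

First analyser (S_x): P(|-x⟩) = |⟨-x|ψ⟩|² = 49/58.
After stage 1 the state is |-x⟩; P(|+z⟩) = |⟨+z|-x⟩|² = 1/2.
Joint probability = 49/58 × 1/2 = 0.422.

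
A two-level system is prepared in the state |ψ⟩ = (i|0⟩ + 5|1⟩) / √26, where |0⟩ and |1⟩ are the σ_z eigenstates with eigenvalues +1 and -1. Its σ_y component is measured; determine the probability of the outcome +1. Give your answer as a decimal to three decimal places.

0.308

|+y⟩ = (|0⟩ + i|1⟩)/√2, so ⟨+y|ψ⟩ = (-4i) / (√2·√26).
P = |-4i|² / 52 = 16/52.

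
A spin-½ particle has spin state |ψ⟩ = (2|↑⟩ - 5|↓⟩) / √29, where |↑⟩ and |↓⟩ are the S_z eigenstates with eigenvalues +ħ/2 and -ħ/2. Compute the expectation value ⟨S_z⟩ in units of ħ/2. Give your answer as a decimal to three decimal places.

⟨σ_z⟩ = |a|² - |b|² divided by |a|²+|b|², with a, b the |↑⟩, |↓⟩ amplitudes.
= (4 - 25)/29 = -21/29.
⟨S_z⟩ = (ħ/2)·⟨σ_z⟩.

-0.724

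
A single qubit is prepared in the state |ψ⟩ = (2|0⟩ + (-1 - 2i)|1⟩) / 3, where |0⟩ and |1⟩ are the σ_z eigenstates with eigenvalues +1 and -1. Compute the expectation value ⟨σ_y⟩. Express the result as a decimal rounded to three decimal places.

⟨σ_y⟩ = 2 Im(a* b)/(|a|²+|b|²) with a = 2, b = (-1 - 2i).
a* b = (-2 - 4i), so ⟨σ_y⟩ = -8/9.

-0.889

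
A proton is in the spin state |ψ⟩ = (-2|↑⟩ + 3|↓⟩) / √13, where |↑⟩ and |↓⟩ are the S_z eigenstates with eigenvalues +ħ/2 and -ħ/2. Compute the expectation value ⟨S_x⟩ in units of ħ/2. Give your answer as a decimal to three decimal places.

-0.923

⟨σ_x⟩ = 2 Re(a* b)/(|a|²+|b|²) with a = -2, b = 3.
a* b = -6, so ⟨σ_x⟩ = -12/13.
⟨S_x⟩ = (ħ/2)·⟨σ_x⟩.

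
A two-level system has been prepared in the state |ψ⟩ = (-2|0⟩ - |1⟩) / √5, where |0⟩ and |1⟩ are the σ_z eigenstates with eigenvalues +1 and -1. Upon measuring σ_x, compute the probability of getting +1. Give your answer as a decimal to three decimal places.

|+x⟩ = (|0⟩ + |1⟩)/√2, so ⟨+x|ψ⟩ = (-3) / (√2·√5).
P = |-3|² / 10 = 9/10.

0.900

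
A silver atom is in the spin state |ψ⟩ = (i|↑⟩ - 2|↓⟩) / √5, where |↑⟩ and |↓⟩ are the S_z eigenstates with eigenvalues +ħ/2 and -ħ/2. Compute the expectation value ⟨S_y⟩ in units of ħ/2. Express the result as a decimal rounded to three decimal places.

⟨σ_y⟩ = 2 Im(a* b)/(|a|²+|b|²) with a = i, b = -2.
a* b = 2i, so ⟨σ_y⟩ = 4/5.
⟨S_y⟩ = (ħ/2)·⟨σ_y⟩.

0.800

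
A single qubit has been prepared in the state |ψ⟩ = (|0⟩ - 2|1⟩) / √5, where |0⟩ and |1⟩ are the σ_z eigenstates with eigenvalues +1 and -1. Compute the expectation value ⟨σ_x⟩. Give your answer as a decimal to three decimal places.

-0.800

⟨σ_x⟩ = 2 Re(a* b)/(|a|²+|b|²) with a = 1, b = -2.
a* b = -2, so ⟨σ_x⟩ = -4/5.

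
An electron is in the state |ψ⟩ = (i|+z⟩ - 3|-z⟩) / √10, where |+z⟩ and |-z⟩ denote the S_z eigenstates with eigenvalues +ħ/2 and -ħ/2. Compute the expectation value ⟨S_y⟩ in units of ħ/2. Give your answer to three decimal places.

0.600

⟨σ_y⟩ = 2 Im(a* b)/(|a|²+|b|²) with a = i, b = -3.
a* b = 3i, so ⟨σ_y⟩ = 6/10.
⟨S_y⟩ = (ħ/2)·⟨σ_y⟩.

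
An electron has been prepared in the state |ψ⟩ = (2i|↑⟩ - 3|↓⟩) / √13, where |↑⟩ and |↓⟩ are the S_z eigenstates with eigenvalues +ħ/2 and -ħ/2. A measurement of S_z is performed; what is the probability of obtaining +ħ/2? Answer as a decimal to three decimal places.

0.308

The +ħ/2 outcome corresponds to |↑⟩. Its amplitude in |ψ⟩ is 2i/√13.
P = |2i|² / 13 = 4/13.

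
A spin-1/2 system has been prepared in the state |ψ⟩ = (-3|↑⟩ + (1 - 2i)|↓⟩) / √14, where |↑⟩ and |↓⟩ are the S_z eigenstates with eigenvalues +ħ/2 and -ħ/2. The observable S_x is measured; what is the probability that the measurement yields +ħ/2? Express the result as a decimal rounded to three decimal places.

|+x⟩ = (|↑⟩ + |↓⟩)/√2, so ⟨+x|ψ⟩ = (-2 - 2i) / (√2·√14).
P = |-2 - 2i|² / 28 = 8/28.

0.286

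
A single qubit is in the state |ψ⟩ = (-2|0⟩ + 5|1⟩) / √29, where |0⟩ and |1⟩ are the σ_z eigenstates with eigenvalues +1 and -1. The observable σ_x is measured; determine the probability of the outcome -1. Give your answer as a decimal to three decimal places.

0.845

|-x⟩ = (|0⟩ - |1⟩)/√2, so ⟨-x|ψ⟩ = (-7) / (√2·√29).
P = |-7|² / 58 = 49/58.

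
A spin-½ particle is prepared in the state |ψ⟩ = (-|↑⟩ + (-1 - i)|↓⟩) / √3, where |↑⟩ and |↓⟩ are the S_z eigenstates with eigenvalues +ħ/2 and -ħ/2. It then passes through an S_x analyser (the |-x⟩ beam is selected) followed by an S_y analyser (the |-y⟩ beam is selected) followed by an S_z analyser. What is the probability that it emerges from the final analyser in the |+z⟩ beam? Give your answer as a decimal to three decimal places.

0.042

First analyser (S_x): P(|-x⟩) = |⟨-x|ψ⟩|² = 1/6.
After stage 1 the state is |-x⟩; P(|-y⟩) = |⟨-y|-x⟩|² = 1/2.
After stage 2 the state is |-y⟩; P(|+z⟩) = |⟨+z|-y⟩|² = 1/2.
Joint probability = 1/6 × 1/2 × 1/2 = 0.042.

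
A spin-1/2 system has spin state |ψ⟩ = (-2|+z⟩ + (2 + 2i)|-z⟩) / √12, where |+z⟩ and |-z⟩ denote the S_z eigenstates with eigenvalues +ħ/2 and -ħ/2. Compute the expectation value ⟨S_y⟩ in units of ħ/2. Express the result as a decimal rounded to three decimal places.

-0.667

⟨σ_y⟩ = 2 Im(a* b)/(|a|²+|b|²) with a = -2, b = (2 + 2i).
a* b = (-4 - 4i), so ⟨σ_y⟩ = -8/12.
⟨S_y⟩ = (ħ/2)·⟨σ_y⟩.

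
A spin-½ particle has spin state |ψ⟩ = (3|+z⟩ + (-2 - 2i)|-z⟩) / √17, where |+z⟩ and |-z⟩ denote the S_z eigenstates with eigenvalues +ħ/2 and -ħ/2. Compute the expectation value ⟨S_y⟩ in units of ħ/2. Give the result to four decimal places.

-0.7059

⟨σ_y⟩ = 2 Im(a* b)/(|a|²+|b|²) with a = 3, b = (-2 - 2i).
a* b = (-6 - 6i), so ⟨σ_y⟩ = -12/17.
⟨S_y⟩ = (ħ/2)·⟨σ_y⟩.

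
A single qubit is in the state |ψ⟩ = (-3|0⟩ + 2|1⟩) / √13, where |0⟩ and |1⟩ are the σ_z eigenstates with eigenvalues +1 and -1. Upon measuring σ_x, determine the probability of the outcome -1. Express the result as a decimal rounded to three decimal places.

|-x⟩ = (|0⟩ - |1⟩)/√2, so ⟨-x|ψ⟩ = (-5) / (√2·√13).
P = |-5|² / 26 = 25/26.

0.962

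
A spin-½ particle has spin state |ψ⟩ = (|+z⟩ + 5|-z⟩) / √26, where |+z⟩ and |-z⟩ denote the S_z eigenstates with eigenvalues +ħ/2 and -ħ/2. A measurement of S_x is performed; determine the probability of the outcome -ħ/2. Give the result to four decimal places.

0.3077

|-x⟩ = (|+z⟩ - |-z⟩)/√2, so ⟨-x|ψ⟩ = (-4) / (√2·√26).
P = |-4|² / 52 = 16/52.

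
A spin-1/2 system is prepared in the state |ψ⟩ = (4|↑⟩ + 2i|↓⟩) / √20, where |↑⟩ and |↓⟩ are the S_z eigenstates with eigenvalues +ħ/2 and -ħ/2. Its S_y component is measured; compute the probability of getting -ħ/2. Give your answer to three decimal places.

|-y⟩ = (|↑⟩ - i|↓⟩)/√2, so ⟨-y|ψ⟩ = (2) / (√2·√20).
P = |2|² / 40 = 4/40.

0.100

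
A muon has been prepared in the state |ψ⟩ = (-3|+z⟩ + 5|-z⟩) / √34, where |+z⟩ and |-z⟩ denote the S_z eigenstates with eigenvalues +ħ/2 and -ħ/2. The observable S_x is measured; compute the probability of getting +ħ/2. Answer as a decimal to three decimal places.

|+x⟩ = (|+z⟩ + |-z⟩)/√2, so ⟨+x|ψ⟩ = (2) / (√2·√34).
P = |2|² / 68 = 4/68.

0.059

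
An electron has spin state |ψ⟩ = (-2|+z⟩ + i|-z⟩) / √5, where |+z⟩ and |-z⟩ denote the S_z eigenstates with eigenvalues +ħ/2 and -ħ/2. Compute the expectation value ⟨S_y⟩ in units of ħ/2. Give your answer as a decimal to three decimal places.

-0.800

⟨σ_y⟩ = 2 Im(a* b)/(|a|²+|b|²) with a = -2, b = i.
a* b = -2i, so ⟨σ_y⟩ = -4/5.
⟨S_y⟩ = (ħ/2)·⟨σ_y⟩.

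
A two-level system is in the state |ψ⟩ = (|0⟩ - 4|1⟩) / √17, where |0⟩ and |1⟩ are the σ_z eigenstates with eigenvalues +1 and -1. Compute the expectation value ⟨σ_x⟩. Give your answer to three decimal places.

-0.471

⟨σ_x⟩ = 2 Re(a* b)/(|a|²+|b|²) with a = 1, b = -4.
a* b = -4, so ⟨σ_x⟩ = -8/17.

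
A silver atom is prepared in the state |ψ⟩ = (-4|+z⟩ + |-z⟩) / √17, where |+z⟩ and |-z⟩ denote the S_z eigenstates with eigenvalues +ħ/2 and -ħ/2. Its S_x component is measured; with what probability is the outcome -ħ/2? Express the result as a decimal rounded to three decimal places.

0.735

|-x⟩ = (|+z⟩ - |-z⟩)/√2, so ⟨-x|ψ⟩ = (-5) / (√2·√17).
P = |-5|² / 34 = 25/34.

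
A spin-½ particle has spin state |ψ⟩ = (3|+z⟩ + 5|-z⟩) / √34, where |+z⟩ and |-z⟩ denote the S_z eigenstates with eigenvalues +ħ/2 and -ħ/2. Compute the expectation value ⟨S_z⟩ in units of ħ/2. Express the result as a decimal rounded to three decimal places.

-0.471

⟨σ_z⟩ = |a|² - |b|² divided by |a|²+|b|², with a, b the |+z⟩, |-z⟩ amplitudes.
= (9 - 25)/34 = -16/34.
⟨S_z⟩ = (ħ/2)·⟨σ_z⟩.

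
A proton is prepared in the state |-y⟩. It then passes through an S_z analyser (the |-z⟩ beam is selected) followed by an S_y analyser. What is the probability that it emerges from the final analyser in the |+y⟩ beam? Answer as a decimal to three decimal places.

First analyser (S_z): from |-y⟩, P(|-z⟩) = 1/2.
After stage 1 the state is |-z⟩; P(|+y⟩) = |⟨+y|-z⟩|² = 1/2.
Joint probability = 1/2 × 1/2 = 0.250.

0.250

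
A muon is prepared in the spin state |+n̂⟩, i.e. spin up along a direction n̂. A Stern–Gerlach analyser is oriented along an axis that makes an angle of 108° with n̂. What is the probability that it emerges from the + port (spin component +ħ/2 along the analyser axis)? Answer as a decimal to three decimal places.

0.345

For spin-½, the probability of finding spin-up along an axis at angle θ to the initial spin direction is cos²(θ/2); spin-down is sin²(θ/2).
θ = 108°, so P = cos²(54°) ≈ 0.345.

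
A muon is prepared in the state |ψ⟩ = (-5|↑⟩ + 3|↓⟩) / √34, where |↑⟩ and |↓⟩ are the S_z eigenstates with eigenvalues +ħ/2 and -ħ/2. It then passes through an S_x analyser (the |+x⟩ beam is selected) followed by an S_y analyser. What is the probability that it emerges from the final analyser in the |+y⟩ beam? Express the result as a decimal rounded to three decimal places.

First analyser (S_x): P(|+x⟩) = |⟨+x|ψ⟩|² = 4/68.
After stage 1 the state is |+x⟩; P(|+y⟩) = |⟨+y|+x⟩|² = 1/2.
Joint probability = 4/68 × 1/2 = 0.029.

0.029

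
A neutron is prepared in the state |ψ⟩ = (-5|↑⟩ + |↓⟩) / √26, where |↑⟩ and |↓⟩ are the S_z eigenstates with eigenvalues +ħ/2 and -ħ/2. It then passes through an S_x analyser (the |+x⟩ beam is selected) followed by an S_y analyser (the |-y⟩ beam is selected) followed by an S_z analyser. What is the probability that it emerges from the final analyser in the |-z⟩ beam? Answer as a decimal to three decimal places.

First analyser (S_x): P(|+x⟩) = |⟨+x|ψ⟩|² = 16/52.
After stage 1 the state is |+x⟩; P(|-y⟩) = |⟨-y|+x⟩|² = 1/2.
After stage 2 the state is |-y⟩; P(|-z⟩) = |⟨-z|-y⟩|² = 1/2.
Joint probability = 16/52 × 1/2 × 1/2 = 0.077.

0.077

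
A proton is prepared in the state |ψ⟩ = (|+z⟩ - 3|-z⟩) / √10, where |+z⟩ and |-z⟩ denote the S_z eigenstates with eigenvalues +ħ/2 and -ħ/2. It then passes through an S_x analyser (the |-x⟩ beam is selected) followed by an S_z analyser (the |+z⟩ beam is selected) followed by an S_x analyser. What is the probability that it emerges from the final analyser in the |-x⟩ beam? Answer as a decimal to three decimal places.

First analyser (S_x): P(|-x⟩) = |⟨-x|ψ⟩|² = 16/20.
After stage 1 the state is |-x⟩; P(|+z⟩) = |⟨+z|-x⟩|² = 1/2.
After stage 2 the state is |+z⟩; P(|-x⟩) = |⟨-x|+z⟩|² = 1/2.
Joint probability = 16/20 × 1/2 × 1/2 = 0.200.

0.200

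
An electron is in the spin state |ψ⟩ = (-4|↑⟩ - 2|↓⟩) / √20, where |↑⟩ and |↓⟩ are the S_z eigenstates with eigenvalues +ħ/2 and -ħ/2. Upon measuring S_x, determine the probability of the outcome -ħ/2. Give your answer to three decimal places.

|-x⟩ = (|↑⟩ - |↓⟩)/√2, so ⟨-x|ψ⟩ = (-2) / (√2·√20).
P = |-2|² / 40 = 4/40.

0.100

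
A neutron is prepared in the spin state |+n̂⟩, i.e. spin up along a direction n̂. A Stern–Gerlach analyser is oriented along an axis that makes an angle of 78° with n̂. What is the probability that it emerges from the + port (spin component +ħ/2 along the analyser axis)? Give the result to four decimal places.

For spin-½, the probability of finding spin-up along an axis at angle θ to the initial spin direction is cos²(θ/2); spin-down is sin²(θ/2).
θ = 78°, so P = cos²(39°) ≈ 0.6040.

0.6040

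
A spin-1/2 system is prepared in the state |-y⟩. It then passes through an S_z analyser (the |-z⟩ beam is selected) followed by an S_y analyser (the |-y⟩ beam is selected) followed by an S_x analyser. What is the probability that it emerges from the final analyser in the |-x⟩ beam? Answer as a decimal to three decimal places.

0.125

First analyser (S_z): from |-y⟩, P(|-z⟩) = 1/2.
After stage 1 the state is |-z⟩; P(|-y⟩) = |⟨-y|-z⟩|² = 1/2.
After stage 2 the state is |-y⟩; P(|-x⟩) = |⟨-x|-y⟩|² = 1/2.
Joint probability = 1/2 × 1/2 × 1/2 = 0.125.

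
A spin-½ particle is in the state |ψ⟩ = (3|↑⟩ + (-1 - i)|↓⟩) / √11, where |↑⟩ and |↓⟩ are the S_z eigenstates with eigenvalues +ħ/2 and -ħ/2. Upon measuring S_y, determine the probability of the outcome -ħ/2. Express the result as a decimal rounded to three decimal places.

0.773

|-y⟩ = (|↑⟩ - i|↓⟩)/√2, so ⟨-y|ψ⟩ = (4 - i) / (√2·√11).
P = |4 - i|² / 22 = 17/22.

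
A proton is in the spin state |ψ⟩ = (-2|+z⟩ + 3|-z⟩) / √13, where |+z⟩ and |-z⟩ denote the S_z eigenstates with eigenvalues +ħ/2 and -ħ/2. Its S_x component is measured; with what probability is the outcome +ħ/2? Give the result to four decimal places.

0.0385

|+x⟩ = (|+z⟩ + |-z⟩)/√2, so ⟨+x|ψ⟩ = (1) / (√2·√13).
P = |1|² / 26 = 1/26.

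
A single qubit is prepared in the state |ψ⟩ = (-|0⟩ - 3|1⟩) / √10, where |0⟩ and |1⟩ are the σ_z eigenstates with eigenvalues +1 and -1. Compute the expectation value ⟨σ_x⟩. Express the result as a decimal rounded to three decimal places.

0.600

⟨σ_x⟩ = 2 Re(a* b)/(|a|²+|b|²) with a = -1, b = -3.
a* b = 3, so ⟨σ_x⟩ = 6/10.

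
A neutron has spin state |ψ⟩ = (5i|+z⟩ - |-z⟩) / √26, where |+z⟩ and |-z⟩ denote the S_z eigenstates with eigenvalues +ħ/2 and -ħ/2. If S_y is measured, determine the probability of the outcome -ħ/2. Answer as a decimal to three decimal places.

|-y⟩ = (|+z⟩ - i|-z⟩)/√2, so ⟨-y|ψ⟩ = (4i) / (√2·√26).
P = |4i|² / 52 = 16/52.

0.308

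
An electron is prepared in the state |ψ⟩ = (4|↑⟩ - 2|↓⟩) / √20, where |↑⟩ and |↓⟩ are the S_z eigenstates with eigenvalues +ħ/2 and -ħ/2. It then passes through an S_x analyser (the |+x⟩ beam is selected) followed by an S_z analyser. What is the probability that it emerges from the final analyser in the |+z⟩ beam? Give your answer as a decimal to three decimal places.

0.050

First analyser (S_x): P(|+x⟩) = |⟨+x|ψ⟩|² = 4/40.
After stage 1 the state is |+x⟩; P(|+z⟩) = |⟨+z|+x⟩|² = 1/2.
Joint probability = 4/40 × 1/2 = 0.050.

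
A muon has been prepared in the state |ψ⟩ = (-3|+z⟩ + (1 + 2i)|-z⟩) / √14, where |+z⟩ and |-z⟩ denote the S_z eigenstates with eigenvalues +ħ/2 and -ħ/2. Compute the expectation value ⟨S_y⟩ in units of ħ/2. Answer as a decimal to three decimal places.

-0.857

⟨σ_y⟩ = 2 Im(a* b)/(|a|²+|b|²) with a = -3, b = (1 + 2i).
a* b = (-3 - 6i), so ⟨σ_y⟩ = -12/14.
⟨S_y⟩ = (ħ/2)·⟨σ_y⟩.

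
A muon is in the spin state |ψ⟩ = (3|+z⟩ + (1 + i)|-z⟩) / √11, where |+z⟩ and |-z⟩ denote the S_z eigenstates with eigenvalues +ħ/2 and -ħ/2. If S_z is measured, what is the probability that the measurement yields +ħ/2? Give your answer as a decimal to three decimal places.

The +ħ/2 outcome corresponds to |+z⟩. Its amplitude in |ψ⟩ is 3/√11.
P = |3|² / 11 = 9/11.

0.818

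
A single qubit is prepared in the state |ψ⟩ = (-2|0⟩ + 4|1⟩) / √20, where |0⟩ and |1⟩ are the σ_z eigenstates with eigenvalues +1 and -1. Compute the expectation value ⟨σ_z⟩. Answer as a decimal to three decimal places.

-0.600

⟨σ_z⟩ = |a|² - |b|² divided by |a|²+|b|², with a, b the |0⟩, |1⟩ amplitudes.
= (4 - 16)/20 = -12/20.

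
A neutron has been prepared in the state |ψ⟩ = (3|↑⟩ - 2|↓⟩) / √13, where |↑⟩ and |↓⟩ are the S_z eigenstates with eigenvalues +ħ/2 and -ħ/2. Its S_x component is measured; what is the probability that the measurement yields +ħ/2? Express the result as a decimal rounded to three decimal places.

0.038

|+x⟩ = (|↑⟩ + |↓⟩)/√2, so ⟨+x|ψ⟩ = (1) / (√2·√13).
P = |1|² / 26 = 1/26.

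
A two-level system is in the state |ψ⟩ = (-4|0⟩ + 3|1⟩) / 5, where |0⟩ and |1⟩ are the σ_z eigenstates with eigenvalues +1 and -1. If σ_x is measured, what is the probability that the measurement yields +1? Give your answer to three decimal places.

0.020

|+x⟩ = (|0⟩ + |1⟩)/√2, so ⟨+x|ψ⟩ = (-1) / (√2·5).
P = |-1|² / 50 = 1/50.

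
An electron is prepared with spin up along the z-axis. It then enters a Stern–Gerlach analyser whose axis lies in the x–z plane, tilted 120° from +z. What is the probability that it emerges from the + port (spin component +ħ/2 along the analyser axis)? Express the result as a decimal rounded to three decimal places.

0.250

For spin-½, the probability of finding spin-up along an axis at angle θ to the initial spin direction is cos²(θ/2); spin-down is sin²(θ/2).
θ = 120°, so P = cos²(60°) ≈ 0.250.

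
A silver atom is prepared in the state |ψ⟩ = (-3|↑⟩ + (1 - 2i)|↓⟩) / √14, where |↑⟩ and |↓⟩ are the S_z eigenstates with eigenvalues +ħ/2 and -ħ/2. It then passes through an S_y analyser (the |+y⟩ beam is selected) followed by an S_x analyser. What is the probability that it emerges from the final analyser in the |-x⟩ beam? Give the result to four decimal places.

First analyser (S_y): P(|+y⟩) = |⟨+y|ψ⟩|² = 26/28.
After stage 1 the state is |+y⟩; P(|-x⟩) = |⟨-x|+y⟩|² = 1/2.
Joint probability = 26/28 × 1/2 = 0.4643.

0.4643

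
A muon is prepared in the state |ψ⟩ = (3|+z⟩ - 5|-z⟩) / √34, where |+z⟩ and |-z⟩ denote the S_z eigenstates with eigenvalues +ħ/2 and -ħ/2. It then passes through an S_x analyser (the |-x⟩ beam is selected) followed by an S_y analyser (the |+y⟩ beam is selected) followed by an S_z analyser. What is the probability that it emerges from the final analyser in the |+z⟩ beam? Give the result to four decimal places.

First analyser (S_x): P(|-x⟩) = |⟨-x|ψ⟩|² = 64/68.
After stage 1 the state is |-x⟩; P(|+y⟩) = |⟨+y|-x⟩|² = 1/2.
After stage 2 the state is |+y⟩; P(|+z⟩) = |⟨+z|+y⟩|² = 1/2.
Joint probability = 64/68 × 1/2 × 1/2 = 0.2353.

0.2353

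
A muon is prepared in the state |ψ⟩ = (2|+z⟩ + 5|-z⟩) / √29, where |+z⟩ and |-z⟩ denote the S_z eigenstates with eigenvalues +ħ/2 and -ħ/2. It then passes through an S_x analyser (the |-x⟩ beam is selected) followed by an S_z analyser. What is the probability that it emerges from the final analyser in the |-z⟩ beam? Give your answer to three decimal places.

First analyser (S_x): P(|-x⟩) = |⟨-x|ψ⟩|² = 9/58.
After stage 1 the state is |-x⟩; P(|-z⟩) = |⟨-z|-x⟩|² = 1/2.
Joint probability = 9/58 × 1/2 = 0.078.

0.078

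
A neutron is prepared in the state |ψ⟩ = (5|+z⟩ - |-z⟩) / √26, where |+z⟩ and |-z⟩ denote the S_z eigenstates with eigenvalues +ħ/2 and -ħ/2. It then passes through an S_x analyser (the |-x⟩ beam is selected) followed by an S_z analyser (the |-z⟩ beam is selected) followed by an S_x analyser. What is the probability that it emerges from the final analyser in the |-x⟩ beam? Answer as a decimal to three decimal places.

0.173

First analyser (S_x): P(|-x⟩) = |⟨-x|ψ⟩|² = 36/52.
After stage 1 the state is |-x⟩; P(|-z⟩) = |⟨-z|-x⟩|² = 1/2.
After stage 2 the state is |-z⟩; P(|-x⟩) = |⟨-x|-z⟩|² = 1/2.
Joint probability = 36/52 × 1/2 × 1/2 = 0.173.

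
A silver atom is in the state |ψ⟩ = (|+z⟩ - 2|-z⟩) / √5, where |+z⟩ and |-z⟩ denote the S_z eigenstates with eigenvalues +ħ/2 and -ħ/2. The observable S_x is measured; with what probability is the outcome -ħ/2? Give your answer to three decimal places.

0.900

|-x⟩ = (|+z⟩ - |-z⟩)/√2, so ⟨-x|ψ⟩ = (3) / (√2·√5).
P = |3|² / 10 = 9/10.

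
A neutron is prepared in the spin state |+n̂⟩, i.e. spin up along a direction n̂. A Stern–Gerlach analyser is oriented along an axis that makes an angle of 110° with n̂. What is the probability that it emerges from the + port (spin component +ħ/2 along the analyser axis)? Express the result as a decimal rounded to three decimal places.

For spin-½, the probability of finding spin-up along an axis at angle θ to the initial spin direction is cos²(θ/2); spin-down is sin²(θ/2).
θ = 110°, so P = cos²(55°) ≈ 0.329.

0.329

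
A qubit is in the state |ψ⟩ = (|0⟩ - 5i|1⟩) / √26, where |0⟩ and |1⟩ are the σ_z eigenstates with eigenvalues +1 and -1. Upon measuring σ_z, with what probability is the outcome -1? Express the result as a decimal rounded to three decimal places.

The -1 outcome corresponds to |1⟩. Its amplitude in |ψ⟩ is -5i/√26.
P = |-5i|² / 26 = 25/26.

0.962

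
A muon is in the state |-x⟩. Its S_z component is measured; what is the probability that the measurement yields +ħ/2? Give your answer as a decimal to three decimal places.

In the S_z basis, |-x⟩ = (|+z⟩ - |-z⟩)/√2 and |+z⟩ = |+z⟩.
|⟨+z|-x⟩|² = 1/2.

0.500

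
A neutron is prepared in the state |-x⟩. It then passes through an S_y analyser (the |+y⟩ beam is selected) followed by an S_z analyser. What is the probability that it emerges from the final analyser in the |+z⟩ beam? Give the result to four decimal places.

First analyser (S_y): from |-x⟩, P(|+y⟩) = 1/2.
After stage 1 the state is |+y⟩; P(|+z⟩) = |⟨+z|+y⟩|² = 1/2.
Joint probability = 1/2 × 1/2 = 0.2500.

0.2500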